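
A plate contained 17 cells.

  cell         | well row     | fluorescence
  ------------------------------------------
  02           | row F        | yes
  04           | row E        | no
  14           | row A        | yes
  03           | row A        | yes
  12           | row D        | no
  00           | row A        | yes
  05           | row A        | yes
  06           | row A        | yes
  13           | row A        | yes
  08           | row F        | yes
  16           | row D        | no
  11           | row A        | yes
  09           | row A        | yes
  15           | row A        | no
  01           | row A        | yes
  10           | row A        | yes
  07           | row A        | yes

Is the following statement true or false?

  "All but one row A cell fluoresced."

Truth condition: |A ∖ B| = 1.
A (the restrictor) = {14, 03, 00, 05, 06, 13, 11, 09, 15, 01, 10, 07}, |A| = 12.
A ∖ B = {15}, so |A ∖ B| = 1.
|A ∖ B| = 1, so the statement is true.

True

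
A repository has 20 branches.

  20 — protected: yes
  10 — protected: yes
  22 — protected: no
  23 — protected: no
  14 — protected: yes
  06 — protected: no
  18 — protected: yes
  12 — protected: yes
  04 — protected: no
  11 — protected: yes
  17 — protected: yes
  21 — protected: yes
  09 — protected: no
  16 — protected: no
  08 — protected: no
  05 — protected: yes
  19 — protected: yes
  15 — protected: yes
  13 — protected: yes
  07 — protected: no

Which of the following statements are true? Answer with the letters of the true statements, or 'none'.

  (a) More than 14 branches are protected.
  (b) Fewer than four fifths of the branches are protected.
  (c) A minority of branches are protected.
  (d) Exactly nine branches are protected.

(b)

|A| = 20, |A ∩ B| = 12, |A ∖ B| = 8.
(a) |A ∩ B| > 14: fails.
(b) |A ∩ B| / |A| < 4/5: holds.
(c) |A ∩ B| < |A ∖ B|: fails.
(d) |A ∩ B| = 9: fails.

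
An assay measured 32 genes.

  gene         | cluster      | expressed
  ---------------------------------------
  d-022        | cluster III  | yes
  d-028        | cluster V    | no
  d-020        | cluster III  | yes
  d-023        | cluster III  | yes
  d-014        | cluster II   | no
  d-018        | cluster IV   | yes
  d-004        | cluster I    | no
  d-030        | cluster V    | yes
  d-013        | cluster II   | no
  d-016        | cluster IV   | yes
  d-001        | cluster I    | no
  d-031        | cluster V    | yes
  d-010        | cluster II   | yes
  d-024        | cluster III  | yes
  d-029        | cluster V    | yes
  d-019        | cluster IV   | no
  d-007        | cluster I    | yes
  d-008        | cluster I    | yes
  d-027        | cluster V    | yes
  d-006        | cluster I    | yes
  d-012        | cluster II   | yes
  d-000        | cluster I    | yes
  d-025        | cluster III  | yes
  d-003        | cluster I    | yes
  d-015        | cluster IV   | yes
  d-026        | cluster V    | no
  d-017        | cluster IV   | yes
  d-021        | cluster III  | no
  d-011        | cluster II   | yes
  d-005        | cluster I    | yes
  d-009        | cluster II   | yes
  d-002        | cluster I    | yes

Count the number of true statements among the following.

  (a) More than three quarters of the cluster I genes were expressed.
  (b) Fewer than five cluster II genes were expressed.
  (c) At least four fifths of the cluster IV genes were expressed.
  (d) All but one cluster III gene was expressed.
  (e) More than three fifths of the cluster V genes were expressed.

(a) cluster I: |A| = 9, |A ∩ B| = 7; needs |A ∩ B| / |A| > 3/4 — true.
(b) cluster II: |A| = 6, |A ∩ B| = 4; needs |A ∩ B| < 5 — true.
(c) cluster IV: |A| = 5, |A ∩ B| = 4; needs |A ∩ B| / |A| ≥ 4/5 — true.
(d) cluster III: |A| = 6, |A ∩ B| = 5; needs |A ∖ B| = 1 — true.
(e) cluster V: |A| = 6, |A ∩ B| = 4; needs |A ∩ B| / |A| > 3/5 — true.

5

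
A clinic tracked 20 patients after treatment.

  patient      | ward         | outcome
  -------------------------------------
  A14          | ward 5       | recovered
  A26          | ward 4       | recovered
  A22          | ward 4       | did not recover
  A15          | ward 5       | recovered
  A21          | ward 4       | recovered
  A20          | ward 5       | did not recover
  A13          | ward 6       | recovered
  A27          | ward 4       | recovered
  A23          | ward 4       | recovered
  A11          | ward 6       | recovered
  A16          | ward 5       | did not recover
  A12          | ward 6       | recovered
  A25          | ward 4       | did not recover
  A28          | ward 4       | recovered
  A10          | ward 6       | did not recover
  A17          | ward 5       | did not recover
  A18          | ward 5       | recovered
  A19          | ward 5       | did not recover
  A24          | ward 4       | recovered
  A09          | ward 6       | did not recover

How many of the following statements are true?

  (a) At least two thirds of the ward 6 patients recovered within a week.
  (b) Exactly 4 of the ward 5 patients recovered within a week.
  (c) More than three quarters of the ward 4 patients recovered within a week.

(a) ward 6: |A| = 5, |A ∩ B| = 3; needs |A ∩ B| / |A| ≥ 2/3 — false.
(b) ward 5: |A| = 7, |A ∩ B| = 3; needs |A ∩ B| = 4 — false.
(c) ward 4: |A| = 8, |A ∩ B| = 6; needs |A ∩ B| / |A| > 3/4 — false.

0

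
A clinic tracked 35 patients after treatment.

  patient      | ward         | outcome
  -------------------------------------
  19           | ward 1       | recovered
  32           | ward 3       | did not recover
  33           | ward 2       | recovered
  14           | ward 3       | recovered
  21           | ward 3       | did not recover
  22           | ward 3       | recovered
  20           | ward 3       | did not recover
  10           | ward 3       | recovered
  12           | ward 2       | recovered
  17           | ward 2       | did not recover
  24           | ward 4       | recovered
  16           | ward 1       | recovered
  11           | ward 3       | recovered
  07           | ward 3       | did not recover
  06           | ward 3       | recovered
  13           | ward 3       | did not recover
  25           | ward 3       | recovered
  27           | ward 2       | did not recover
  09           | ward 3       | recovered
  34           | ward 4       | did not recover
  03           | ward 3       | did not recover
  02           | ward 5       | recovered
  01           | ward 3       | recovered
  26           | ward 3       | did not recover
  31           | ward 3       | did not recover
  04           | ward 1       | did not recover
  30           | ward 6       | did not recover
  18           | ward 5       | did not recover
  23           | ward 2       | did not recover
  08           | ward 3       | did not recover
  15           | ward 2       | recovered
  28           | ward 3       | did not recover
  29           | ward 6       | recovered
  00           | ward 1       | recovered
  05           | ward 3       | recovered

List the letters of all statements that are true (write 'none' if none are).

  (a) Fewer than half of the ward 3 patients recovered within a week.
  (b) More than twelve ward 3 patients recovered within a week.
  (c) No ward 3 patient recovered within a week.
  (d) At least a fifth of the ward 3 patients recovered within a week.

|A| = 19, |A ∩ B| = 9, |A ∖ B| = 10.
(a) |A ∩ B| < |A ∖ B|: holds.
(b) |A ∩ B| > 12: fails.
(c) A ∩ B = ∅ (|A ∩ B| = 0): fails.
(d) |A ∩ B| / |A| ≥ 1/5: holds.

(a), (d)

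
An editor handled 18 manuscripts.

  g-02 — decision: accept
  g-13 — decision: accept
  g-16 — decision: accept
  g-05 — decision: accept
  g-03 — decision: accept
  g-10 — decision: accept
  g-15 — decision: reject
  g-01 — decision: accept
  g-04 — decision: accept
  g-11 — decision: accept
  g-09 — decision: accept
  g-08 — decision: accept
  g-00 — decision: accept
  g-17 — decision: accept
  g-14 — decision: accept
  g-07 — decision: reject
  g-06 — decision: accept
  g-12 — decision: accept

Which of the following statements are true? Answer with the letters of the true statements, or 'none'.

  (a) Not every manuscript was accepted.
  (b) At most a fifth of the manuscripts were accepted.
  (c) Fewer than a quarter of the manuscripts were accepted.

|A| = 18, |A ∩ B| = 16, |A ∖ B| = 2.
(a) A ⊄ B (|A ∖ B| ≥ 1): holds.
(b) |A ∩ B| / |A| ≤ 1/5: fails.
(c) |A ∩ B| / |A| < 1/4: fails.

(a)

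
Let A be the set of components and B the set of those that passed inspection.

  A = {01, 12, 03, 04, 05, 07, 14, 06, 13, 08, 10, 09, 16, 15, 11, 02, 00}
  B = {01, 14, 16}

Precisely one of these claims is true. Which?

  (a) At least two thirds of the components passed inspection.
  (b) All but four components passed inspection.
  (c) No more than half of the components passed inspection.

|A| = 17, |A ∩ B| = 3, |A ∖ B| = 14.
(a) requires |A ∩ B| / |A| ≥ 2/3: false.
(b) requires |A ∖ B| = 4: false.
(c) requires |A ∩ B| ≤ |A ∖ B|: true.

(c)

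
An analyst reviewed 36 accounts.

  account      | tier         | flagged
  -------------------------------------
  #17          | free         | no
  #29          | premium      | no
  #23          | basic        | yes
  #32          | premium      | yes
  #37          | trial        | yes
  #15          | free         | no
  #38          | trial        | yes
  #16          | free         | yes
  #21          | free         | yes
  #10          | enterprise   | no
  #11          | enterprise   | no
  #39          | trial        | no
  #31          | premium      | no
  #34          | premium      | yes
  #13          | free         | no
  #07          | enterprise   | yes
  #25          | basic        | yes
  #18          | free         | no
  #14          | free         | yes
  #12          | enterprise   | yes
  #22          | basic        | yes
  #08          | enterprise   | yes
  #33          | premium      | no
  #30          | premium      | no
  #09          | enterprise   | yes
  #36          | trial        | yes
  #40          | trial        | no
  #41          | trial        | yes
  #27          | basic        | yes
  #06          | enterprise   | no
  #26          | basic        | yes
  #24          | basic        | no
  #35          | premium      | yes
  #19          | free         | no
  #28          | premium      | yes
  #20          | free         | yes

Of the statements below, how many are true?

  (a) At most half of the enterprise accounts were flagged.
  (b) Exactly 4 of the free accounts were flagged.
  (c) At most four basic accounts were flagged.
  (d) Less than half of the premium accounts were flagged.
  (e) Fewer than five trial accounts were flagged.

(a) enterprise: |A| = 7, |A ∩ B| = 4; needs |A ∩ B| ≤ |A ∖ B| — false.
(b) free: |A| = 9, |A ∩ B| = 4; needs |A ∩ B| = 4 — true.
(c) basic: |A| = 6, |A ∩ B| = 5; needs |A ∩ B| ≤ 4 — false.
(d) premium: |A| = 8, |A ∩ B| = 4; needs |A ∩ B| < |A ∖ B| — false.
(e) trial: |A| = 6, |A ∩ B| = 4; needs |A ∩ B| < 5 — true.

2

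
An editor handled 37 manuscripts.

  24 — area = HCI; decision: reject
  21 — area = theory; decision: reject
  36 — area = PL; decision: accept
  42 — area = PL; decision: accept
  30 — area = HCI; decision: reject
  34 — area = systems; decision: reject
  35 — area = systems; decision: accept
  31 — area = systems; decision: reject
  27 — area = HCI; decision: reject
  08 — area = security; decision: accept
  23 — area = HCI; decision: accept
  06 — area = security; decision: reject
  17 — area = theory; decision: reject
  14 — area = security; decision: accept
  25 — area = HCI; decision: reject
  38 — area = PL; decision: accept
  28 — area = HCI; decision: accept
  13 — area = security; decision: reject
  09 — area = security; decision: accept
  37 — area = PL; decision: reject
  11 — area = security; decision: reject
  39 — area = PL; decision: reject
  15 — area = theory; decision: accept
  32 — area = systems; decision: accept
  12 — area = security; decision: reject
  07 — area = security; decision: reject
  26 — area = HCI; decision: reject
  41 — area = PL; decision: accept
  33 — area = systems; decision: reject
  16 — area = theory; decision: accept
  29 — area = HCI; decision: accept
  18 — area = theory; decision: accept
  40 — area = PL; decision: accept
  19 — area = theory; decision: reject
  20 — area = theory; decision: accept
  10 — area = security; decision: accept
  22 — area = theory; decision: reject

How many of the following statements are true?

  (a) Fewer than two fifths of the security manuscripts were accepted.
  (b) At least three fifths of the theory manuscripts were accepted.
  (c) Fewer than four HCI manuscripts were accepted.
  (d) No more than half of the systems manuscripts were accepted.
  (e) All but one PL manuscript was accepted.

2

(a) security: |A| = 9, |A ∩ B| = 4; needs |A ∩ B| / |A| < 2/5 — false.
(b) theory: |A| = 8, |A ∩ B| = 4; needs |A ∩ B| / |A| ≥ 3/5 — false.
(c) HCI: |A| = 8, |A ∩ B| = 3; needs |A ∩ B| < 4 — true.
(d) systems: |A| = 5, |A ∩ B| = 2; needs |A ∩ B| ≤ |A ∖ B| — true.
(e) PL: |A| = 7, |A ∩ B| = 5; needs |A ∖ B| = 1 — false.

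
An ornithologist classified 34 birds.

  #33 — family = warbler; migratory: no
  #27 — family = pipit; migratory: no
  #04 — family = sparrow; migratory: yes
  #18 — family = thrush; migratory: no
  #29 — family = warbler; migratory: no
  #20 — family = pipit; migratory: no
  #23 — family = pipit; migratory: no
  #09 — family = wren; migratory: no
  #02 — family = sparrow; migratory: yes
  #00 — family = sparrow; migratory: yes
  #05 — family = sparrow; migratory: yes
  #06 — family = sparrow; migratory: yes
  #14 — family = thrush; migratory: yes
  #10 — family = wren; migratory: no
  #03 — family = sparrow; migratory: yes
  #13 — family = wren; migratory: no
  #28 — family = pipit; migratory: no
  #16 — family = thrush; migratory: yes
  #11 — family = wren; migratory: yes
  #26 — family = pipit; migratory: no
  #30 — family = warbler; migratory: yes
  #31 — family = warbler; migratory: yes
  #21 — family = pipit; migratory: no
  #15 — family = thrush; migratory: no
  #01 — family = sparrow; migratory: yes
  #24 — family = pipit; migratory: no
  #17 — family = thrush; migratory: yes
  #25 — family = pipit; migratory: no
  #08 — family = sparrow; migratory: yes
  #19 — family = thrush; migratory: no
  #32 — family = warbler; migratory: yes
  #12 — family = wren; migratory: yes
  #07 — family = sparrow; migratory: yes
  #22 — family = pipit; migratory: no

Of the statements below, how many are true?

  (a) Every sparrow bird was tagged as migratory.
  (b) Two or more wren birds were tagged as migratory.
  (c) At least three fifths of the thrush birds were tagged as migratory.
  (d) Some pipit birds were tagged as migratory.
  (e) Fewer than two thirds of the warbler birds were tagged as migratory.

(a) sparrow: |A| = 9, |A ∩ B| = 9; needs A ⊆ B, i.e. every element of A is in B (|A ∖ B| = 0) — true.
(b) wren: |A| = 5, |A ∩ B| = 2; needs |A ∩ B| ≥ 2 — true.
(c) thrush: |A| = 6, |A ∩ B| = 3; needs |A ∩ B| / |A| ≥ 3/5 — false.
(d) pipit: |A| = 9, |A ∩ B| = 0; needs A ∩ B ≠ ∅ (|A ∩ B| ≥ 1) — false.
(e) warbler: |A| = 5, |A ∩ B| = 3; needs |A ∩ B| / |A| < 2/3 — true.

3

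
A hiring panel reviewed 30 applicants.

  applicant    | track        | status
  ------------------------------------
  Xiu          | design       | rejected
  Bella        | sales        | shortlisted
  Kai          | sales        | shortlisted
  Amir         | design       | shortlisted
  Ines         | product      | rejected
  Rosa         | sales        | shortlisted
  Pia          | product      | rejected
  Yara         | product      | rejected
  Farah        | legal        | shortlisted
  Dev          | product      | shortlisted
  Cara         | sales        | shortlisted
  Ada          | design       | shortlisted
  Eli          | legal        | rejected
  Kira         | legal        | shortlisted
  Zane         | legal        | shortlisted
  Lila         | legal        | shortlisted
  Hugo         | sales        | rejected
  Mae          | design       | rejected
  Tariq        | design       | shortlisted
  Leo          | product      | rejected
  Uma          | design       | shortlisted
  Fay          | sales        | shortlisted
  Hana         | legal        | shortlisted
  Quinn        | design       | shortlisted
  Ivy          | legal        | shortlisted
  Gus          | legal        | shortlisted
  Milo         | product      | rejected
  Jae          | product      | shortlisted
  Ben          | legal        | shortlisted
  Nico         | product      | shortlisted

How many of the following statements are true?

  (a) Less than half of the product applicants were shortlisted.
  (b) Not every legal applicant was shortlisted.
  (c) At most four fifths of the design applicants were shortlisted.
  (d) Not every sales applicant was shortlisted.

4

(a) product: |A| = 8, |A ∩ B| = 3; needs |A ∩ B| < |A ∖ B| — true.
(b) legal: |A| = 9, |A ∩ B| = 8; needs A ⊄ B (|A ∖ B| ≥ 1) — true.
(c) design: |A| = 7, |A ∩ B| = 5; needs |A ∩ B| / |A| ≤ 4/5 — true.
(d) sales: |A| = 6, |A ∩ B| = 5; needs A ⊄ B (|A ∖ B| ≥ 1) — true.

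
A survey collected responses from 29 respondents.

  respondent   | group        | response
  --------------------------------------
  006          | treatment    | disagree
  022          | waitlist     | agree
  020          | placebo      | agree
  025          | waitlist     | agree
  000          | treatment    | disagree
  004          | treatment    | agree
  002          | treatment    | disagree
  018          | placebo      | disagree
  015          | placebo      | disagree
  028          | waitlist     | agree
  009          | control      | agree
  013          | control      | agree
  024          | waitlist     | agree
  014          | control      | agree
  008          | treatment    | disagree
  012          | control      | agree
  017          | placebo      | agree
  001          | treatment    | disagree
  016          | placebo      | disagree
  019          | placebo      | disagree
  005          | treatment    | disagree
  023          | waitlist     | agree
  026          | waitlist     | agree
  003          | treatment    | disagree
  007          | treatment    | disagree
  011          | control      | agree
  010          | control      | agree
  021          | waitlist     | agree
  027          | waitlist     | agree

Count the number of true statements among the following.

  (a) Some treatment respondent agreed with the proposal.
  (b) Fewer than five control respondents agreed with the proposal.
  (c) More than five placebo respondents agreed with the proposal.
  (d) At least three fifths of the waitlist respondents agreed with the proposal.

2

(a) treatment: |A| = 9, |A ∩ B| = 1; needs A ∩ B ≠ ∅ (|A ∩ B| ≥ 1) — true.
(b) control: |A| = 6, |A ∩ B| = 6; needs |A ∩ B| < 5 — false.
(c) placebo: |A| = 6, |A ∩ B| = 2; needs |A ∩ B| > 5 — false.
(d) waitlist: |A| = 8, |A ∩ B| = 8; needs |A ∩ B| / |A| ≥ 3/5 — true.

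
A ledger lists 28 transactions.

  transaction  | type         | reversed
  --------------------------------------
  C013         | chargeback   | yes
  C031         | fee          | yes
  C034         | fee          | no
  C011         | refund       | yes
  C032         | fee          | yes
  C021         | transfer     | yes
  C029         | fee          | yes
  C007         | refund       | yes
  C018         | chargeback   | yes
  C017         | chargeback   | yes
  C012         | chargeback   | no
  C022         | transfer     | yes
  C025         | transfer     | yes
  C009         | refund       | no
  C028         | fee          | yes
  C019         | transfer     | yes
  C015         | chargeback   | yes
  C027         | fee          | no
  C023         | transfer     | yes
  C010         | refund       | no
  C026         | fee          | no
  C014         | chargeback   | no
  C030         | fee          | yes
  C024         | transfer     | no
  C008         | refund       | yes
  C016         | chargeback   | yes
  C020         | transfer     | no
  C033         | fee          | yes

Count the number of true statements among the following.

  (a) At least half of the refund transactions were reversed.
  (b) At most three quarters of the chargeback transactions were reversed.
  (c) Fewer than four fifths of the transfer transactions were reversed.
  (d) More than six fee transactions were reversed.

(a) refund: |A| = 5, |A ∩ B| = 3; needs |A ∩ B| ≥ |A ∖ B| — true.
(b) chargeback: |A| = 7, |A ∩ B| = 5; needs |A ∩ B| / |A| ≤ 3/4 — true.
(c) transfer: |A| = 7, |A ∩ B| = 5; needs |A ∩ B| / |A| < 4/5 — true.
(d) fee: |A| = 9, |A ∩ B| = 6; needs |A ∩ B| > 6 — false.

3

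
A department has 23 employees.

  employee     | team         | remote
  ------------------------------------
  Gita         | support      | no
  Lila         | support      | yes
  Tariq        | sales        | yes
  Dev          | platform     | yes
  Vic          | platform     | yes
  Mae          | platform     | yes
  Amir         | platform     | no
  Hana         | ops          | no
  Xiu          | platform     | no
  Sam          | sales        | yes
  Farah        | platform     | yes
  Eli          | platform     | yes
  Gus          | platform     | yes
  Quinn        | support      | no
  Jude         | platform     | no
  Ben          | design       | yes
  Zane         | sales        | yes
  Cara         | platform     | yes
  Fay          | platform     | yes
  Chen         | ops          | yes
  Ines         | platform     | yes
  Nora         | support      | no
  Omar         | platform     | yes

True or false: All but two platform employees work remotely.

False

Truth condition: |A ∖ B| = 2.
A (the restrictor) = {Dev, Vic, Mae, Amir, Xiu, Farah, Eli, Gus, Jude, Cara, Fay, Ines, Omar}, |A| = 13.
A ∖ B = {Amir, Xiu, Jude}, so |A ∖ B| = 3.
|A ∖ B| = 3, so the statement is false.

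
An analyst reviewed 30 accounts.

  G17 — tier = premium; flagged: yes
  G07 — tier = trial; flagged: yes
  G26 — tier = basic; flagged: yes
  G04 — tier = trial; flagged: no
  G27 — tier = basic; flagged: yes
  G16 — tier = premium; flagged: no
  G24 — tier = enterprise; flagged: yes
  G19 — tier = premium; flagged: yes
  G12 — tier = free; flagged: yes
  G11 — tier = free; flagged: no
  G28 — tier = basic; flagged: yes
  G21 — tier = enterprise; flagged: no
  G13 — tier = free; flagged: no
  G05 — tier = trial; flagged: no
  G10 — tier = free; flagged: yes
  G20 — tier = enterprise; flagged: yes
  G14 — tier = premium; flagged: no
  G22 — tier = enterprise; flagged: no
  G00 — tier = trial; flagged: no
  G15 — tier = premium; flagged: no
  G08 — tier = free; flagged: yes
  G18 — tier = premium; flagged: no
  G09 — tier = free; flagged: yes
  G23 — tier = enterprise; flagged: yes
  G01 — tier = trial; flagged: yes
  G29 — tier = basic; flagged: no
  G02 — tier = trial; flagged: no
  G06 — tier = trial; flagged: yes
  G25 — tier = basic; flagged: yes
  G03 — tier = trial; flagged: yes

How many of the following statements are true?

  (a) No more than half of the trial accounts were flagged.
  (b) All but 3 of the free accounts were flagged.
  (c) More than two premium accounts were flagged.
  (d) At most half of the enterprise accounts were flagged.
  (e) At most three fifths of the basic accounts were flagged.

1

(a) trial: |A| = 8, |A ∩ B| = 4; needs |A ∩ B| ≤ |A ∖ B| — true.
(b) free: |A| = 6, |A ∩ B| = 4; needs |A ∖ B| = 3 — false.
(c) premium: |A| = 6, |A ∩ B| = 2; needs |A ∩ B| > 2 — false.
(d) enterprise: |A| = 5, |A ∩ B| = 3; needs |A ∩ B| ≤ |A ∖ B| — false.
(e) basic: |A| = 5, |A ∩ B| = 4; needs |A ∩ B| / |A| ≤ 3/5 — false.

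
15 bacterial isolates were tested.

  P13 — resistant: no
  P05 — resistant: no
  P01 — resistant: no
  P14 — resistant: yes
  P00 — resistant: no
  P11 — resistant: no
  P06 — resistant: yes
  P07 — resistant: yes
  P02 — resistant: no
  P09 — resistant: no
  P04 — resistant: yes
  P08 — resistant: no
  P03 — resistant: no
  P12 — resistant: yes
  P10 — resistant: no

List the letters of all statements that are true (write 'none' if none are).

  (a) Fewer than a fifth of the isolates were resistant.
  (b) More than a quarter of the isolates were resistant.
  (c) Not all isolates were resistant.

|A| = 15, |A ∩ B| = 5, |A ∖ B| = 10.
(a) |A ∩ B| / |A| < 1/5: fails.
(b) |A ∩ B| / |A| > 1/4: holds.
(c) A ⊄ B (|A ∖ B| ≥ 1): holds.

(b), (c)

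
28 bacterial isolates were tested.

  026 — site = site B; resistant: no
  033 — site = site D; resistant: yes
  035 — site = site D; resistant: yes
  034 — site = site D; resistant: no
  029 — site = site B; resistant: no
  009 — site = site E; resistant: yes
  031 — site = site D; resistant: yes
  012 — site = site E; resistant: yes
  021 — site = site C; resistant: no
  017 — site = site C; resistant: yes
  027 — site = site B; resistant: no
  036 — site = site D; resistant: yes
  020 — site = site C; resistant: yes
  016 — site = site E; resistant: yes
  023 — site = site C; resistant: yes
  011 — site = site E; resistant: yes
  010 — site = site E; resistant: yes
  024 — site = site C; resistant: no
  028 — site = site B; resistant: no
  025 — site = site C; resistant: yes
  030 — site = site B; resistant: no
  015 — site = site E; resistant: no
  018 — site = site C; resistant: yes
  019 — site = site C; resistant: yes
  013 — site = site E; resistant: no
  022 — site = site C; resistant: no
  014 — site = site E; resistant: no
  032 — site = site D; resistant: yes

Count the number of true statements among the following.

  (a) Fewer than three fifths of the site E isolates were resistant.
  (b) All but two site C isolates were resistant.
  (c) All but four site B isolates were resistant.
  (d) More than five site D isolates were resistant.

(a) site E: |A| = 8, |A ∩ B| = 5; needs |A ∩ B| / |A| < 3/5 — false.
(b) site C: |A| = 9, |A ∩ B| = 6; needs |A ∖ B| = 2 — false.
(c) site B: |A| = 5, |A ∩ B| = 0; needs |A ∖ B| = 4 — false.
(d) site D: |A| = 6, |A ∩ B| = 5; needs |A ∩ B| > 5 — false.

0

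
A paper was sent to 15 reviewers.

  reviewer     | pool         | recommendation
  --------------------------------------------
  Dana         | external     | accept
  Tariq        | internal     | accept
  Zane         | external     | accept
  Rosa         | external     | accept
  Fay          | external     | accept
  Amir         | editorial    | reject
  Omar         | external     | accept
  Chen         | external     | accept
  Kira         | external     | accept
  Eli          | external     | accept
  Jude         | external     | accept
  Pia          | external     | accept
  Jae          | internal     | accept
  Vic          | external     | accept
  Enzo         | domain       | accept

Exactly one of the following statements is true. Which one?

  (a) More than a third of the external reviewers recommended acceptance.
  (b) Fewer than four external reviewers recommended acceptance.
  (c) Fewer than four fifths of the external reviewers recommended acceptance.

|A| = 11, |A ∩ B| = 11, |A ∖ B| = 0.
(a) requires |A ∩ B| / |A| > 1/3: true.
(b) requires |A ∩ B| < 4: false.
(c) requires |A ∩ B| / |A| < 4/5: false.

(a)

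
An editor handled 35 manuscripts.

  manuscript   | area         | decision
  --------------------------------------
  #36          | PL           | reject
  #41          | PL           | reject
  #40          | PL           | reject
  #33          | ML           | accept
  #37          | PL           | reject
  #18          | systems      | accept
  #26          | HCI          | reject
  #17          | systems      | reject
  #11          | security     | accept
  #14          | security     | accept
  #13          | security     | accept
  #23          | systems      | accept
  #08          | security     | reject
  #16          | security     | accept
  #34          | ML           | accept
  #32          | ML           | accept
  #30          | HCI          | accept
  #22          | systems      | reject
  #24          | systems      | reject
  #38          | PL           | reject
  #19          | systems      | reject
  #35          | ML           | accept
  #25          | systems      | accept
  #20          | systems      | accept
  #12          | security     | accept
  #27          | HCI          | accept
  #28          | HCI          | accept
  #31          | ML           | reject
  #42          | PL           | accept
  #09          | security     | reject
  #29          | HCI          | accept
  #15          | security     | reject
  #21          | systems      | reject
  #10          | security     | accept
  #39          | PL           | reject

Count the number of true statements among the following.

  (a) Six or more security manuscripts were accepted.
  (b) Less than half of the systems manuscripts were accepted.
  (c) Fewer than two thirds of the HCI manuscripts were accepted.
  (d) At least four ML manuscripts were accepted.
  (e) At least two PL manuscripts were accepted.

3

(a) security: |A| = 9, |A ∩ B| = 6; needs |A ∩ B| ≥ 6 — true.
(b) systems: |A| = 9, |A ∩ B| = 4; needs |A ∩ B| < |A ∖ B| — true.
(c) HCI: |A| = 5, |A ∩ B| = 4; needs |A ∩ B| / |A| < 2/3 — false.
(d) ML: |A| = 5, |A ∩ B| = 4; needs |A ∩ B| ≥ 4 — true.
(e) PL: |A| = 7, |A ∩ B| = 1; needs |A ∩ B| ≥ 2 — false.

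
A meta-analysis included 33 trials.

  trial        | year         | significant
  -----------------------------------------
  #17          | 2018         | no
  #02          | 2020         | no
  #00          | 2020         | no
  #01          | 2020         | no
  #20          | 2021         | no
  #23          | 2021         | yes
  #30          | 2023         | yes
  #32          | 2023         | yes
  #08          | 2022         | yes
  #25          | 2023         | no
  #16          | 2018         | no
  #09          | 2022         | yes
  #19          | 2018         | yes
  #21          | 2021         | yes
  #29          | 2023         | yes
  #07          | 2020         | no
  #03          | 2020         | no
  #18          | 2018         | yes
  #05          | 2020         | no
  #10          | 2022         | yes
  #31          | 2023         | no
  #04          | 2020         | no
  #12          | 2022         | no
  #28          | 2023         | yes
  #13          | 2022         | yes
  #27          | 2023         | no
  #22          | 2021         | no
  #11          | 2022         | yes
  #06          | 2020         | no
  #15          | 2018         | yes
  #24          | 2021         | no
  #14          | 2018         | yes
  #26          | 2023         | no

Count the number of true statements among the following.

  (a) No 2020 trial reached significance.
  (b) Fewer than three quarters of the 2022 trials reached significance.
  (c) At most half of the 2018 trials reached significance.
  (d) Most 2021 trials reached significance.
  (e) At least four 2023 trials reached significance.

(a) 2020: |A| = 8, |A ∩ B| = 0; needs A ∩ B = ∅ (|A ∩ B| = 0) — true.
(b) 2022: |A| = 6, |A ∩ B| = 5; needs |A ∩ B| / |A| < 3/4 — false.
(c) 2018: |A| = 6, |A ∩ B| = 4; needs |A ∩ B| ≤ |A ∖ B| — false.
(d) 2021: |A| = 5, |A ∩ B| = 2; needs |A ∩ B| > |A ∖ B| — false.
(e) 2023: |A| = 8, |A ∩ B| = 4; needs |A ∩ B| ≥ 4 — true.

2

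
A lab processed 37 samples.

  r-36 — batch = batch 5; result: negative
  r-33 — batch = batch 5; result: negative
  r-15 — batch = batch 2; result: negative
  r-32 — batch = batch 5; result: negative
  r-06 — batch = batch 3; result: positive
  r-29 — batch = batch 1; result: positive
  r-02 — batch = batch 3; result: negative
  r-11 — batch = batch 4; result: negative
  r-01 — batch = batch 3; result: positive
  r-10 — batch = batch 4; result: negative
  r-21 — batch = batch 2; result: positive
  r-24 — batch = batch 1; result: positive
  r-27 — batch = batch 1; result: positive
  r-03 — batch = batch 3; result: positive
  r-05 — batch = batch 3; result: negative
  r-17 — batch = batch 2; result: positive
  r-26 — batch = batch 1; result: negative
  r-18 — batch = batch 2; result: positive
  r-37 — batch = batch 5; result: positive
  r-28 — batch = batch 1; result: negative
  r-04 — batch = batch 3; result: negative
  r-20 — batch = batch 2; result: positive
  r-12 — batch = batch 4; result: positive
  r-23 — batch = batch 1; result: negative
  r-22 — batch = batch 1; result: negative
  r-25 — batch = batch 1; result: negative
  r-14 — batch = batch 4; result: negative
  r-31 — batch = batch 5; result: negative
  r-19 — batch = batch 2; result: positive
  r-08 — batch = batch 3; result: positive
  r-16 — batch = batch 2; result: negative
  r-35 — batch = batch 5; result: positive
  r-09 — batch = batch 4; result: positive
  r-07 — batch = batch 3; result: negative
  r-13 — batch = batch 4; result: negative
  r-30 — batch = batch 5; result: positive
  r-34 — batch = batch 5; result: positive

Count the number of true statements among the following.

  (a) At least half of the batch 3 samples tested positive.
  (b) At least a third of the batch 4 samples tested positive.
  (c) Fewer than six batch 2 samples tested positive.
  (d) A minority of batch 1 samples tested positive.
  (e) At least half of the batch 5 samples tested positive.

5

(a) batch 3: |A| = 8, |A ∩ B| = 4; needs |A ∩ B| ≥ |A ∖ B| — true.
(b) batch 4: |A| = 6, |A ∩ B| = 2; needs |A ∩ B| / |A| ≥ 1/3 — true.
(c) batch 2: |A| = 7, |A ∩ B| = 5; needs |A ∩ B| < 6 — true.
(d) batch 1: |A| = 8, |A ∩ B| = 3; needs |A ∩ B| < |A ∖ B| — true.
(e) batch 5: |A| = 8, |A ∩ B| = 4; needs |A ∩ B| ≥ |A ∖ B| — true.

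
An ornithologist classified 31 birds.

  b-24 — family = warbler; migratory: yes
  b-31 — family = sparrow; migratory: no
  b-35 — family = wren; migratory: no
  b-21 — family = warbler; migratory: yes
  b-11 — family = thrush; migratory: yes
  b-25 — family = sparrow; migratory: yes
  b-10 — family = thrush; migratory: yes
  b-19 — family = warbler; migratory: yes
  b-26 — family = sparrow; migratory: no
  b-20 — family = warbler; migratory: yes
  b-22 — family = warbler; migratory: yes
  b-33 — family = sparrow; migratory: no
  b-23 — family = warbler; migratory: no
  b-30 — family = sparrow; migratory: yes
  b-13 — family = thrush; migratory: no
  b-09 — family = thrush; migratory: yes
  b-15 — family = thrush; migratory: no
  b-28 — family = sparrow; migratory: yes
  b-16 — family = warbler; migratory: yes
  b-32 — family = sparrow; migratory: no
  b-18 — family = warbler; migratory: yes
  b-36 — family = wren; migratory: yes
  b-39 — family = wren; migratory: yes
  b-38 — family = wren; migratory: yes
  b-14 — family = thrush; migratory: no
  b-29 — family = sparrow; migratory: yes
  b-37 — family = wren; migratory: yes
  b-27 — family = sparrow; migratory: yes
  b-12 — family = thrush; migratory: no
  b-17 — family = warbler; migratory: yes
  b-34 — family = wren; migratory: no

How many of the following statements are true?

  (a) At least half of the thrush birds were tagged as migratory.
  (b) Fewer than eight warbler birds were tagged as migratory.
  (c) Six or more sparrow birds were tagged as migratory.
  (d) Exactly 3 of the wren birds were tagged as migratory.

(a) thrush: |A| = 7, |A ∩ B| = 3; needs |A ∩ B| ≥ |A ∖ B| — false.
(b) warbler: |A| = 9, |A ∩ B| = 8; needs |A ∩ B| < 8 — false.
(c) sparrow: |A| = 9, |A ∩ B| = 5; needs |A ∩ B| ≥ 6 — false.
(d) wren: |A| = 6, |A ∩ B| = 4; needs |A ∩ B| = 3 — false.

0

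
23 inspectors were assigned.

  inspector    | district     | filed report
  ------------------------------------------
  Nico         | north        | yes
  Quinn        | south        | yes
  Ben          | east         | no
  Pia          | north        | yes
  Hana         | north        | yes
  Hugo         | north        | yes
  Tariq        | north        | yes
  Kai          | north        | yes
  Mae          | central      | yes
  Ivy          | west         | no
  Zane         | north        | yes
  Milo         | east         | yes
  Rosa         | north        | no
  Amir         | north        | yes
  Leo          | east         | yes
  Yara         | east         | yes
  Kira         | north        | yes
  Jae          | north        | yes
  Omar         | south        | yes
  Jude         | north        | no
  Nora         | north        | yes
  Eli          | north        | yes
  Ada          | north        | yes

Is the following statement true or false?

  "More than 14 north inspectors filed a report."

Truth condition: |A ∩ B| > 14.
|A| = 15, |A ∩ B| = 13, |A ∖ B| = 2.
|A ∩ B| = 13, so the statement is false.

False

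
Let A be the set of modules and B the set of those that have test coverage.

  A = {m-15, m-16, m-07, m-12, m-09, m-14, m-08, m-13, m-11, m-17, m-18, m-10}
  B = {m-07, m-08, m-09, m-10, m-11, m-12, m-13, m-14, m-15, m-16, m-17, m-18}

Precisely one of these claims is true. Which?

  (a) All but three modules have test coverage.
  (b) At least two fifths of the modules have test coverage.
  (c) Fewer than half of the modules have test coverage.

(b)

|A| = 12, |A ∩ B| = 12, |A ∖ B| = 0.
(a) requires |A ∖ B| = 3: false.
(b) requires |A ∩ B| / |A| ≥ 2/5: true.
(c) requires |A ∩ B| < |A ∖ B|: false.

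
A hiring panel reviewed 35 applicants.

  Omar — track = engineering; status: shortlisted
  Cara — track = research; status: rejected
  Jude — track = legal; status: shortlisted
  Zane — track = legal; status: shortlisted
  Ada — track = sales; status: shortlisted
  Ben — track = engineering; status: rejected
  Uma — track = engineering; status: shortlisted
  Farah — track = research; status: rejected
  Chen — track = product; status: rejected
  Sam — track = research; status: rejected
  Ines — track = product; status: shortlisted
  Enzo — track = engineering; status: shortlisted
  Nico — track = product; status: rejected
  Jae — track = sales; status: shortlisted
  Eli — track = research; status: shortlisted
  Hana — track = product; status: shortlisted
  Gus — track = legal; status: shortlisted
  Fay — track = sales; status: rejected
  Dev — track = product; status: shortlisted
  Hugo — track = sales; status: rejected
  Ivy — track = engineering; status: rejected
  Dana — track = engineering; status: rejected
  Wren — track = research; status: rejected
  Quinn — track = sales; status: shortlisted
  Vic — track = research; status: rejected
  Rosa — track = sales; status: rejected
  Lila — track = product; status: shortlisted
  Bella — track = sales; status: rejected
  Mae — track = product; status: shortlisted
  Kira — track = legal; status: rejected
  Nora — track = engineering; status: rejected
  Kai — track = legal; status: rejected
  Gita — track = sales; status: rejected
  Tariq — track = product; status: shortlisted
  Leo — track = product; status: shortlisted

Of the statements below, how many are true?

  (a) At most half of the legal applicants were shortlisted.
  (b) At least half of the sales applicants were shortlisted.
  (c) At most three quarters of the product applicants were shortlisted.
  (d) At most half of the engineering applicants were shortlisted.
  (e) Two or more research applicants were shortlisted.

1

(a) legal: |A| = 5, |A ∩ B| = 3; needs |A ∩ B| ≤ |A ∖ B| — false.
(b) sales: |A| = 8, |A ∩ B| = 3; needs |A ∩ B| ≥ |A ∖ B| — false.
(c) product: |A| = 9, |A ∩ B| = 7; needs |A ∩ B| / |A| ≤ 3/4 — false.
(d) engineering: |A| = 7, |A ∩ B| = 3; needs |A ∩ B| ≤ |A ∖ B| — true.
(e) research: |A| = 6, |A ∩ B| = 1; needs |A ∩ B| ≥ 2 — false.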